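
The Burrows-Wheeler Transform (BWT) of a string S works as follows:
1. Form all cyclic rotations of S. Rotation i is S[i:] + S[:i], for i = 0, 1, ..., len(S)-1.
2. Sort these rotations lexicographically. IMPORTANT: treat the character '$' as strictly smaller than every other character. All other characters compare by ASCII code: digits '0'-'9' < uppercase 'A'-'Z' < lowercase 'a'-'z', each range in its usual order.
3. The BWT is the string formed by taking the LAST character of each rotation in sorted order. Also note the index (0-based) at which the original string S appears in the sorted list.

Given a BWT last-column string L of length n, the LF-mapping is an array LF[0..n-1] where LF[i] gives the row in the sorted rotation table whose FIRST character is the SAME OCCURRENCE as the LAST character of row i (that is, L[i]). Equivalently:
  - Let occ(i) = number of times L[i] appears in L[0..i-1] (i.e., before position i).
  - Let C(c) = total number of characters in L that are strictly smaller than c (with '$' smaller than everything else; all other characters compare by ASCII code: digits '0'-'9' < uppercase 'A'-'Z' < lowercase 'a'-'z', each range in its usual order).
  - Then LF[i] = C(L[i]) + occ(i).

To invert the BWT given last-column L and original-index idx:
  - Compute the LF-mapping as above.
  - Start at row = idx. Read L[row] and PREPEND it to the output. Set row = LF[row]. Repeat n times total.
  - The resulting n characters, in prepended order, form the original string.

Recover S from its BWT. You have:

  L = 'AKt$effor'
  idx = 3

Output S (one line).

LF mapping: 1 2 8 0 3 4 5 6 7
Walk LF starting at row 3, prepending L[row]:
  step 1: row=3, L[3]='$', prepend. Next row=LF[3]=0
  step 2: row=0, L[0]='A', prepend. Next row=LF[0]=1
  step 3: row=1, L[1]='K', prepend. Next row=LF[1]=2
  step 4: row=2, L[2]='t', prepend. Next row=LF[2]=8
  step 5: row=8, L[8]='r', prepend. Next row=LF[8]=7
  step 6: row=7, L[7]='o', prepend. Next row=LF[7]=6
  step 7: row=6, L[6]='f', prepend. Next row=LF[6]=5
  step 8: row=5, L[5]='f', prepend. Next row=LF[5]=4
  step 9: row=4, L[4]='e', prepend. Next row=LF[4]=3
Reversed output: effortKA$

Answer: effortKA$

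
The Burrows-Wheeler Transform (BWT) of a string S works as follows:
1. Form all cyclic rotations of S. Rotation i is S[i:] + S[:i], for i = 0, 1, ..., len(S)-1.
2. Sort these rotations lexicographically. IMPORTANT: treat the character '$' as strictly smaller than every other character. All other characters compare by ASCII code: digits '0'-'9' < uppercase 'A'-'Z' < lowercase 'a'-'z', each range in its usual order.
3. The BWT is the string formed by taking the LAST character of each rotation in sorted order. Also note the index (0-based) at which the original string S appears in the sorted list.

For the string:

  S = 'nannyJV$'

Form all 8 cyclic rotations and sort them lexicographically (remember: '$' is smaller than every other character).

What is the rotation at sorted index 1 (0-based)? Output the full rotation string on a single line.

Answer: JV$nanny

Derivation:
All 8 rotations (rotation i = S[i:]+S[:i]):
  rot[0] = nannyJV$
  rot[1] = annyJV$n
  rot[2] = nnyJV$na
  rot[3] = nyJV$nan
  rot[4] = yJV$nann
  rot[5] = JV$nanny
  rot[6] = V$nannyJ
  rot[7] = $nannyJV
Sorted (with $ < everything):
  sorted[0] = $nannyJV
  sorted[1] = JV$nanny
  sorted[2] = V$nannyJ
  sorted[3] = annyJV$n
  sorted[4] = nannyJV$
  sorted[5] = nnyJV$na
  sorted[6] = nyJV$nan
  sorted[7] = yJV$nann
sorted[1] = JV$nanny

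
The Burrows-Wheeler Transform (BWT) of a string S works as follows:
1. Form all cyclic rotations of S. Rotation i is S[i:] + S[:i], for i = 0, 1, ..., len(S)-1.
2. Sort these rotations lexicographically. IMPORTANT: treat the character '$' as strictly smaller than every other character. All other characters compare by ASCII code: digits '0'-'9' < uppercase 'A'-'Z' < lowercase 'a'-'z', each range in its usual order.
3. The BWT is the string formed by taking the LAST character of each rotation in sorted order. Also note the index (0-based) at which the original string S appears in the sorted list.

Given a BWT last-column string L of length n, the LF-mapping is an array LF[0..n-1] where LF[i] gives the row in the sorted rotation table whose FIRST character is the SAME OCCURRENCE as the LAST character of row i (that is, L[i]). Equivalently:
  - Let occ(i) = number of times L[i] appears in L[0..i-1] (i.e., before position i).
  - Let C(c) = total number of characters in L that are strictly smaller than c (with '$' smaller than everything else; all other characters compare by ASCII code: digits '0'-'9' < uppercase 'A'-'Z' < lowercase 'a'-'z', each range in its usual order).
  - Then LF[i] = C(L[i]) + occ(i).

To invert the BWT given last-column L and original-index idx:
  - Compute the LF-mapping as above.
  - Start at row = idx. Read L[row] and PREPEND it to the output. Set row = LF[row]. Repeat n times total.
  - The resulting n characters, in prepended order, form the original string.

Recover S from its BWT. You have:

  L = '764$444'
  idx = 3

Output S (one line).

LF mapping: 6 5 1 0 2 3 4
Walk LF starting at row 3, prepending L[row]:
  step 1: row=3, L[3]='$', prepend. Next row=LF[3]=0
  step 2: row=0, L[0]='7', prepend. Next row=LF[0]=6
  step 3: row=6, L[6]='4', prepend. Next row=LF[6]=4
  step 4: row=4, L[4]='4', prepend. Next row=LF[4]=2
  step 5: row=2, L[2]='4', prepend. Next row=LF[2]=1
  step 6: row=1, L[1]='6', prepend. Next row=LF[1]=5
  step 7: row=5, L[5]='4', prepend. Next row=LF[5]=3
Reversed output: 464447$

Answer: 464447$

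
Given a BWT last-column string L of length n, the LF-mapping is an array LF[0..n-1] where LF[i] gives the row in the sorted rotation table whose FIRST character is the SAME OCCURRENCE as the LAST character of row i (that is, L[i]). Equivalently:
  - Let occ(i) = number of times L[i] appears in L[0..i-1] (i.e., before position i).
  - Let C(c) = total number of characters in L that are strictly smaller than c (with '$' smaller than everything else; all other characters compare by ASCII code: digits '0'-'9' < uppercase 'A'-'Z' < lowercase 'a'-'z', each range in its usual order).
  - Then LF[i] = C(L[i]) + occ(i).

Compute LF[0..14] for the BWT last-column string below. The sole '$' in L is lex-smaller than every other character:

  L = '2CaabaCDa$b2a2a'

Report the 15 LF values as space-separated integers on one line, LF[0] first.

Char counts: '$':1, '2':3, 'C':2, 'D':1, 'a':6, 'b':2
C (first-col start): C('$')=0, C('2')=1, C('C')=4, C('D')=6, C('a')=7, C('b')=13
L[0]='2': occ=0, LF[0]=C('2')+0=1+0=1
L[1]='C': occ=0, LF[1]=C('C')+0=4+0=4
L[2]='a': occ=0, LF[2]=C('a')+0=7+0=7
L[3]='a': occ=1, LF[3]=C('a')+1=7+1=8
L[4]='b': occ=0, LF[4]=C('b')+0=13+0=13
L[5]='a': occ=2, LF[5]=C('a')+2=7+2=9
L[6]='C': occ=1, LF[6]=C('C')+1=4+1=5
L[7]='D': occ=0, LF[7]=C('D')+0=6+0=6
L[8]='a': occ=3, LF[8]=C('a')+3=7+3=10
L[9]='$': occ=0, LF[9]=C('$')+0=0+0=0
L[10]='b': occ=1, LF[10]=C('b')+1=13+1=14
L[11]='2': occ=1, LF[11]=C('2')+1=1+1=2
L[12]='a': occ=4, LF[12]=C('a')+4=7+4=11
L[13]='2': occ=2, LF[13]=C('2')+2=1+2=3
L[14]='a': occ=5, LF[14]=C('a')+5=7+5=12

Answer: 1 4 7 8 13 9 5 6 10 0 14 2 11 3 12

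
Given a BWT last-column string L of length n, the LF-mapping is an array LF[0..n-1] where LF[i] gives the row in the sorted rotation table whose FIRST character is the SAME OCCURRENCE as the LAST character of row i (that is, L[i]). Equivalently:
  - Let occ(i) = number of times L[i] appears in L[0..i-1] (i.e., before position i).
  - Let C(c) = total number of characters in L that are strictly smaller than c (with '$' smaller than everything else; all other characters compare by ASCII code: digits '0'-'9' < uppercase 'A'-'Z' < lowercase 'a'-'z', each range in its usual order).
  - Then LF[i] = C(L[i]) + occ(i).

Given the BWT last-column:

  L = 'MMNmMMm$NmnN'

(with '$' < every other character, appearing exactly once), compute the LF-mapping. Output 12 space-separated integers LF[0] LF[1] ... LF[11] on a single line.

Char counts: '$':1, 'M':4, 'N':3, 'm':3, 'n':1
C (first-col start): C('$')=0, C('M')=1, C('N')=5, C('m')=8, C('n')=11
L[0]='M': occ=0, LF[0]=C('M')+0=1+0=1
L[1]='M': occ=1, LF[1]=C('M')+1=1+1=2
L[2]='N': occ=0, LF[2]=C('N')+0=5+0=5
L[3]='m': occ=0, LF[3]=C('m')+0=8+0=8
L[4]='M': occ=2, LF[4]=C('M')+2=1+2=3
L[5]='M': occ=3, LF[5]=C('M')+3=1+3=4
L[6]='m': occ=1, LF[6]=C('m')+1=8+1=9
L[7]='$': occ=0, LF[7]=C('$')+0=0+0=0
L[8]='N': occ=1, LF[8]=C('N')+1=5+1=6
L[9]='m': occ=2, LF[9]=C('m')+2=8+2=10
L[10]='n': occ=0, LF[10]=C('n')+0=11+0=11
L[11]='N': occ=2, LF[11]=C('N')+2=5+2=7

Answer: 1 2 5 8 3 4 9 0 6 10 11 7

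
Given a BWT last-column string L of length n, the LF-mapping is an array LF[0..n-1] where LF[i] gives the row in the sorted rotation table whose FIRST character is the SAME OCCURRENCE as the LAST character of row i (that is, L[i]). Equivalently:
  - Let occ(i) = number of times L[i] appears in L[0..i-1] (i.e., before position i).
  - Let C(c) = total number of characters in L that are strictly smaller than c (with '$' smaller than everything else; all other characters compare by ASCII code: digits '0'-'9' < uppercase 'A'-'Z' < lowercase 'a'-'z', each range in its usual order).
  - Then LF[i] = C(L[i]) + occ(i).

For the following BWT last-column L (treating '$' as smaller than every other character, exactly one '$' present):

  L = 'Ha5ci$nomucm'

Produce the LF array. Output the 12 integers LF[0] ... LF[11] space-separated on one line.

Answer: 2 3 1 4 6 0 9 10 7 11 5 8

Derivation:
Char counts: '$':1, '5':1, 'H':1, 'a':1, 'c':2, 'i':1, 'm':2, 'n':1, 'o':1, 'u':1
C (first-col start): C('$')=0, C('5')=1, C('H')=2, C('a')=3, C('c')=4, C('i')=6, C('m')=7, C('n')=9, C('o')=10, C('u')=11
L[0]='H': occ=0, LF[0]=C('H')+0=2+0=2
L[1]='a': occ=0, LF[1]=C('a')+0=3+0=3
L[2]='5': occ=0, LF[2]=C('5')+0=1+0=1
L[3]='c': occ=0, LF[3]=C('c')+0=4+0=4
L[4]='i': occ=0, LF[4]=C('i')+0=6+0=6
L[5]='$': occ=0, LF[5]=C('$')+0=0+0=0
L[6]='n': occ=0, LF[6]=C('n')+0=9+0=9
L[7]='o': occ=0, LF[7]=C('o')+0=10+0=10
L[8]='m': occ=0, LF[8]=C('m')+0=7+0=7
L[9]='u': occ=0, LF[9]=C('u')+0=11+0=11
L[10]='c': occ=1, LF[10]=C('c')+1=4+1=5
L[11]='m': occ=1, LF[11]=C('m')+1=7+1=8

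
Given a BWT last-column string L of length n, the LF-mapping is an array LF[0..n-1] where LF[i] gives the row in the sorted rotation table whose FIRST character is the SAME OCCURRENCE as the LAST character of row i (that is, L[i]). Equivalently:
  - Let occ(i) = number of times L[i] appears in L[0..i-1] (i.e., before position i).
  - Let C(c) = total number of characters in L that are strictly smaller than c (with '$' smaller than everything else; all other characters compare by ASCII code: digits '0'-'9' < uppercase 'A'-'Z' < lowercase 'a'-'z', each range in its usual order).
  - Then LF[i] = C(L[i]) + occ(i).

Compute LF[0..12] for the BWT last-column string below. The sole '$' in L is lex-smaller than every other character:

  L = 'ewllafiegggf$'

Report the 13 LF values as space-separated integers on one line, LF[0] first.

Answer: 2 12 10 11 1 4 9 3 6 7 8 5 0

Derivation:
Char counts: '$':1, 'a':1, 'e':2, 'f':2, 'g':3, 'i':1, 'l':2, 'w':1
C (first-col start): C('$')=0, C('a')=1, C('e')=2, C('f')=4, C('g')=6, C('i')=9, C('l')=10, C('w')=12
L[0]='e': occ=0, LF[0]=C('e')+0=2+0=2
L[1]='w': occ=0, LF[1]=C('w')+0=12+0=12
L[2]='l': occ=0, LF[2]=C('l')+0=10+0=10
L[3]='l': occ=1, LF[3]=C('l')+1=10+1=11
L[4]='a': occ=0, LF[4]=C('a')+0=1+0=1
L[5]='f': occ=0, LF[5]=C('f')+0=4+0=4
L[6]='i': occ=0, LF[6]=C('i')+0=9+0=9
L[7]='e': occ=1, LF[7]=C('e')+1=2+1=3
L[8]='g': occ=0, LF[8]=C('g')+0=6+0=6
L[9]='g': occ=1, LF[9]=C('g')+1=6+1=7
L[10]='g': occ=2, LF[10]=C('g')+2=6+2=8
L[11]='f': occ=1, LF[11]=C('f')+1=4+1=5
L[12]='$': occ=0, LF[12]=C('$')+0=0+0=0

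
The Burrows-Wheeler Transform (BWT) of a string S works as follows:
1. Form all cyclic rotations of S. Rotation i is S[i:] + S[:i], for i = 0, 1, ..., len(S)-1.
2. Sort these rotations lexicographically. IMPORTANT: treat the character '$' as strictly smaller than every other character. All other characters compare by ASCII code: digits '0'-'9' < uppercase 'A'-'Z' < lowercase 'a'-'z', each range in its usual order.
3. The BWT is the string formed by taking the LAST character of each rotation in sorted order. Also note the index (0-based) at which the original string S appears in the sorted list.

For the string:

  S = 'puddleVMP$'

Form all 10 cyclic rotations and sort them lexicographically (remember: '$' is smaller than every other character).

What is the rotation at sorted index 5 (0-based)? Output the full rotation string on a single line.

Answer: dleVMP$pud

Derivation:
All 10 rotations (rotation i = S[i:]+S[:i]):
  rot[0] = puddleVMP$
  rot[1] = uddleVMP$p
  rot[2] = ddleVMP$pu
  rot[3] = dleVMP$pud
  rot[4] = leVMP$pudd
  rot[5] = eVMP$puddl
  rot[6] = VMP$puddle
  rot[7] = MP$puddleV
  rot[8] = P$puddleVM
  rot[9] = $puddleVMP
Sorted (with $ < everything):
  sorted[0] = $puddleVMP
  sorted[1] = MP$puddleV
  sorted[2] = P$puddleVM
  sorted[3] = VMP$puddle
  sorted[4] = ddleVMP$pu
  sorted[5] = dleVMP$pud
  sorted[6] = eVMP$puddl
  sorted[7] = leVMP$pudd
  sorted[8] = puddleVMP$
  sorted[9] = uddleVMP$p
sorted[5] = dleVMP$pud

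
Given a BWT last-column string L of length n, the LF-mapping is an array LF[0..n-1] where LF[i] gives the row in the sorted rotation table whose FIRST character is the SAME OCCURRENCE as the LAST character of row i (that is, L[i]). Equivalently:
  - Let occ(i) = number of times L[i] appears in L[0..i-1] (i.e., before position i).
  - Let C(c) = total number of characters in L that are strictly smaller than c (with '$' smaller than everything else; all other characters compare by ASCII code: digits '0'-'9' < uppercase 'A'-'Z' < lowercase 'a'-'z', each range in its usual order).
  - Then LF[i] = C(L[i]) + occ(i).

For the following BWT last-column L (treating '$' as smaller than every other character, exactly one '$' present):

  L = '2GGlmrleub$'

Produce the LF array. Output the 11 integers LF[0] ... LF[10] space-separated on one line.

Char counts: '$':1, '2':1, 'G':2, 'b':1, 'e':1, 'l':2, 'm':1, 'r':1, 'u':1
C (first-col start): C('$')=0, C('2')=1, C('G')=2, C('b')=4, C('e')=5, C('l')=6, C('m')=8, C('r')=9, C('u')=10
L[0]='2': occ=0, LF[0]=C('2')+0=1+0=1
L[1]='G': occ=0, LF[1]=C('G')+0=2+0=2
L[2]='G': occ=1, LF[2]=C('G')+1=2+1=3
L[3]='l': occ=0, LF[3]=C('l')+0=6+0=6
L[4]='m': occ=0, LF[4]=C('m')+0=8+0=8
L[5]='r': occ=0, LF[5]=C('r')+0=9+0=9
L[6]='l': occ=1, LF[6]=C('l')+1=6+1=7
L[7]='e': occ=0, LF[7]=C('e')+0=5+0=5
L[8]='u': occ=0, LF[8]=C('u')+0=10+0=10
L[9]='b': occ=0, LF[9]=C('b')+0=4+0=4
L[10]='$': occ=0, LF[10]=C('$')+0=0+0=0

Answer: 1 2 3 6 8 9 7 5 10 4 0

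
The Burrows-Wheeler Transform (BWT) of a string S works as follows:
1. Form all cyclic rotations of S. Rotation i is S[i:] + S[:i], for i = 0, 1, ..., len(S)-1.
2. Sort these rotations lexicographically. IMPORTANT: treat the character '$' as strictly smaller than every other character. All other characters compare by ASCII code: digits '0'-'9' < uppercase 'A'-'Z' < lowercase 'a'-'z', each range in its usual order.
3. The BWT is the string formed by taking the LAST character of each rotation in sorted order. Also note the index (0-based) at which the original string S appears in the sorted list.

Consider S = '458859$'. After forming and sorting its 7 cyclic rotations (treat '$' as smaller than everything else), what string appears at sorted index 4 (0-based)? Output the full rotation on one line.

Answer: 859$458

Derivation:
All 7 rotations (rotation i = S[i:]+S[:i]):
  rot[0] = 458859$
  rot[1] = 58859$4
  rot[2] = 8859$45
  rot[3] = 859$458
  rot[4] = 59$4588
  rot[5] = 9$45885
  rot[6] = $458859
Sorted (with $ < everything):
  sorted[0] = $458859
  sorted[1] = 458859$
  sorted[2] = 58859$4
  sorted[3] = 59$4588
  sorted[4] = 859$458
  sorted[5] = 8859$45
  sorted[6] = 9$45885
sorted[4] = 859$458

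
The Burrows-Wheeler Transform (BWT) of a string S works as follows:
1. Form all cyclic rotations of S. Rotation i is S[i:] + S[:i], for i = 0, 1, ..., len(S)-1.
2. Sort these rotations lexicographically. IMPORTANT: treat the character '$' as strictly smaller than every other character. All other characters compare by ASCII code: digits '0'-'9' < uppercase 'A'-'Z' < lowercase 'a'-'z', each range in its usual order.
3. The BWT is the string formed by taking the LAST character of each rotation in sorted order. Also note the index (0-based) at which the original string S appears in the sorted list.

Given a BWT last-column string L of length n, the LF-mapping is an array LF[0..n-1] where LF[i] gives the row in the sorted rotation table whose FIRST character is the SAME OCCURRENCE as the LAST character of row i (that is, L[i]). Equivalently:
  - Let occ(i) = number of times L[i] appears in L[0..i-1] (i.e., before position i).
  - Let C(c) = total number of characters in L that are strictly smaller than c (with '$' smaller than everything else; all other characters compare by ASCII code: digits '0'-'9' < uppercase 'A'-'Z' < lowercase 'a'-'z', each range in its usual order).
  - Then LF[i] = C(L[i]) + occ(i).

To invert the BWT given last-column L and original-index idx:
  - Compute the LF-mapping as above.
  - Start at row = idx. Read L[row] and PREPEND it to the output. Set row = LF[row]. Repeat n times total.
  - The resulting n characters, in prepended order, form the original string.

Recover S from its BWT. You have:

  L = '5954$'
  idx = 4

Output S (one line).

Answer: 9455$

Derivation:
LF mapping: 2 4 3 1 0
Walk LF starting at row 4, prepending L[row]:
  step 1: row=4, L[4]='$', prepend. Next row=LF[4]=0
  step 2: row=0, L[0]='5', prepend. Next row=LF[0]=2
  step 3: row=2, L[2]='5', prepend. Next row=LF[2]=3
  step 4: row=3, L[3]='4', prepend. Next row=LF[3]=1
  step 5: row=1, L[1]='9', prepend. Next row=LF[1]=4
Reversed output: 9455$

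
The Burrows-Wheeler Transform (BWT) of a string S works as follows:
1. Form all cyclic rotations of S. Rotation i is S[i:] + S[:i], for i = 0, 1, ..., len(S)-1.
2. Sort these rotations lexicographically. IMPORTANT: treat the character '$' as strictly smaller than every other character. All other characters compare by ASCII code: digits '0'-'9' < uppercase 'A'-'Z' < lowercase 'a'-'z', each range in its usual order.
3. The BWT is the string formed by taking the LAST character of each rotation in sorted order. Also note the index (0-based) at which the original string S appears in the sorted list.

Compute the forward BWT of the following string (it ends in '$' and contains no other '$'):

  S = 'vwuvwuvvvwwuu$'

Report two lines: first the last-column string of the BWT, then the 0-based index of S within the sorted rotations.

Answer: uuwwwuvu$vwvvv
8

Derivation:
All 14 rotations (rotation i = S[i:]+S[:i]):
  rot[0] = vwuvwuvvvwwuu$
  rot[1] = wuvwuvvvwwuu$v
  rot[2] = uvwuvvvwwuu$vw
  rot[3] = vwuvvvwwuu$vwu
  rot[4] = wuvvvwwuu$vwuv
  rot[5] = uvvvwwuu$vwuvw
  rot[6] = vvvwwuu$vwuvwu
  rot[7] = vvwwuu$vwuvwuv
  rot[8] = vwwuu$vwuvwuvv
  rot[9] = wwuu$vwuvwuvvv
  rot[10] = wuu$vwuvwuvvvw
  rot[11] = uu$vwuvwuvvvww
  rot[12] = u$vwuvwuvvvwwu
  rot[13] = $vwuvwuvvvwwuu
Sorted (with $ < everything):
  sorted[0] = $vwuvwuvvvwwuu  (last char: 'u')
  sorted[1] = u$vwuvwuvvvwwu  (last char: 'u')
  sorted[2] = uu$vwuvwuvvvww  (last char: 'w')
  sorted[3] = uvvvwwuu$vwuvw  (last char: 'w')
  sorted[4] = uvwuvvvwwuu$vw  (last char: 'w')
  sorted[5] = vvvwwuu$vwuvwu  (last char: 'u')
  sorted[6] = vvwwuu$vwuvwuv  (last char: 'v')
  sorted[7] = vwuvvvwwuu$vwu  (last char: 'u')
  sorted[8] = vwuvwuvvvwwuu$  (last char: '$')
  sorted[9] = vwwuu$vwuvwuvv  (last char: 'v')
  sorted[10] = wuu$vwuvwuvvvw  (last char: 'w')
  sorted[11] = wuvvvwwuu$vwuv  (last char: 'v')
  sorted[12] = wuvwuvvvwwuu$v  (last char: 'v')
  sorted[13] = wwuu$vwuvwuvvv  (last char: 'v')
Last column: uuwwwuvu$vwvvv
Original string S is at sorted index 8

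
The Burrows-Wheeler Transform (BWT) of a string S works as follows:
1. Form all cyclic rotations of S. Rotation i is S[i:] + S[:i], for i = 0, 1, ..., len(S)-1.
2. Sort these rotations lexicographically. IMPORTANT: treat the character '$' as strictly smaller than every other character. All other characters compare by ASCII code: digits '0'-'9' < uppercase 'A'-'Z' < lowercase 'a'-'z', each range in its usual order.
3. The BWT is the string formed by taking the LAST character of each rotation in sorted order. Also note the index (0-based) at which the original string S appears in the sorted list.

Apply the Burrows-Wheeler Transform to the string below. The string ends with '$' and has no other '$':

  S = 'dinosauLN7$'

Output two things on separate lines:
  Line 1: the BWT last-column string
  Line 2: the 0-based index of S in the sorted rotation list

Answer: 7NuLs$dinoa
5

Derivation:
All 11 rotations (rotation i = S[i:]+S[:i]):
  rot[0] = dinosauLN7$
  rot[1] = inosauLN7$d
  rot[2] = nosauLN7$di
  rot[3] = osauLN7$din
  rot[4] = sauLN7$dino
  rot[5] = auLN7$dinos
  rot[6] = uLN7$dinosa
  rot[7] = LN7$dinosau
  rot[8] = N7$dinosauL
  rot[9] = 7$dinosauLN
  rot[10] = $dinosauLN7
Sorted (with $ < everything):
  sorted[0] = $dinosauLN7  (last char: '7')
  sorted[1] = 7$dinosauLN  (last char: 'N')
  sorted[2] = LN7$dinosau  (last char: 'u')
  sorted[3] = N7$dinosauL  (last char: 'L')
  sorted[4] = auLN7$dinos  (last char: 's')
  sorted[5] = dinosauLN7$  (last char: '$')
  sorted[6] = inosauLN7$d  (last char: 'd')
  sorted[7] = nosauLN7$di  (last char: 'i')
  sorted[8] = osauLN7$din  (last char: 'n')
  sorted[9] = sauLN7$dino  (last char: 'o')
  sorted[10] = uLN7$dinosa  (last char: 'a')
Last column: 7NuLs$dinoa
Original string S is at sorted index 5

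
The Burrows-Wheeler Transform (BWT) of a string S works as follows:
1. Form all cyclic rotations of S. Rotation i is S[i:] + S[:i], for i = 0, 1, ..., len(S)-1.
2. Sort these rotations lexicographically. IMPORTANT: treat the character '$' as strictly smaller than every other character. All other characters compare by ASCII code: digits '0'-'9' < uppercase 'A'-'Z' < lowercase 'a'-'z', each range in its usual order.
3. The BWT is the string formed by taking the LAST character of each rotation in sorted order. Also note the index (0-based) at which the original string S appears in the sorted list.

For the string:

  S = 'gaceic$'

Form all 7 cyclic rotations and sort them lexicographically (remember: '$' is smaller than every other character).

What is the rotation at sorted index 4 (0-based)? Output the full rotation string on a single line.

All 7 rotations (rotation i = S[i:]+S[:i]):
  rot[0] = gaceic$
  rot[1] = aceic$g
  rot[2] = ceic$ga
  rot[3] = eic$gac
  rot[4] = ic$gace
  rot[5] = c$gacei
  rot[6] = $gaceic
Sorted (with $ < everything):
  sorted[0] = $gaceic
  sorted[1] = aceic$g
  sorted[2] = c$gacei
  sorted[3] = ceic$ga
  sorted[4] = eic$gac
  sorted[5] = gaceic$
  sorted[6] = ic$gace
sorted[4] = eic$gac

Answer: eic$gac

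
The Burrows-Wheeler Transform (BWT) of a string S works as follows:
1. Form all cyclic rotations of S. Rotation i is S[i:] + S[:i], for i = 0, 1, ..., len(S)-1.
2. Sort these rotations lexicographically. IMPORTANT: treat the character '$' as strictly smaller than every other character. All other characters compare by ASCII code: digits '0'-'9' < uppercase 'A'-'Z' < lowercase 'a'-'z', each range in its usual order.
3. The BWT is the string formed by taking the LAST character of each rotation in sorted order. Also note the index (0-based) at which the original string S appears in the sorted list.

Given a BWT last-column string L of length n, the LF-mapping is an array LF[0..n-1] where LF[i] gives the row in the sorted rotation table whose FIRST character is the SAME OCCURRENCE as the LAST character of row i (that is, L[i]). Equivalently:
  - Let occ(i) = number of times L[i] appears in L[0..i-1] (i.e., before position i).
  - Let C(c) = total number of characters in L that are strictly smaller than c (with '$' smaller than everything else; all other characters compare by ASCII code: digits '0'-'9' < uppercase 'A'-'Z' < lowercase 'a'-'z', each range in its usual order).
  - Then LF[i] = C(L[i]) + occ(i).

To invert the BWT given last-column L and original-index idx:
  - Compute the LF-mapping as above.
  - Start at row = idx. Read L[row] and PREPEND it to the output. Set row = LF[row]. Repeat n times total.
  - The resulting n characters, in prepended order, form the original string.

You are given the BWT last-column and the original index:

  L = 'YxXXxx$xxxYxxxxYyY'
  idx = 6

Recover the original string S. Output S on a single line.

Answer: YyxxxxYxxxxYxxXXY$

Derivation:
LF mapping: 3 7 1 2 8 9 0 10 11 12 4 13 14 15 16 5 17 6
Walk LF starting at row 6, prepending L[row]:
  step 1: row=6, L[6]='$', prepend. Next row=LF[6]=0
  step 2: row=0, L[0]='Y', prepend. Next row=LF[0]=3
  step 3: row=3, L[3]='X', prepend. Next row=LF[3]=2
  step 4: row=2, L[2]='X', prepend. Next row=LF[2]=1
  step 5: row=1, L[1]='x', prepend. Next row=LF[1]=7
  step 6: row=7, L[7]='x', prepend. Next row=LF[7]=10
  step 7: row=10, L[10]='Y', prepend. Next row=LF[10]=4
  step 8: row=4, L[4]='x', prepend. Next row=LF[4]=8
  step 9: row=8, L[8]='x', prepend. Next row=LF[8]=11
  step 10: row=11, L[11]='x', prepend. Next row=LF[11]=13
  step 11: row=13, L[13]='x', prepend. Next row=LF[13]=15
  step 12: row=15, L[15]='Y', prepend. Next row=LF[15]=5
  step 13: row=5, L[5]='x', prepend. Next row=LF[5]=9
  step 14: row=9, L[9]='x', prepend. Next row=LF[9]=12
  step 15: row=12, L[12]='x', prepend. Next row=LF[12]=14
  step 16: row=14, L[14]='x', prepend. Next row=LF[14]=16
  step 17: row=16, L[16]='y', prepend. Next row=LF[16]=17
  step 18: row=17, L[17]='Y', prepend. Next row=LF[17]=6
Reversed output: YyxxxxYxxxxYxxXXY$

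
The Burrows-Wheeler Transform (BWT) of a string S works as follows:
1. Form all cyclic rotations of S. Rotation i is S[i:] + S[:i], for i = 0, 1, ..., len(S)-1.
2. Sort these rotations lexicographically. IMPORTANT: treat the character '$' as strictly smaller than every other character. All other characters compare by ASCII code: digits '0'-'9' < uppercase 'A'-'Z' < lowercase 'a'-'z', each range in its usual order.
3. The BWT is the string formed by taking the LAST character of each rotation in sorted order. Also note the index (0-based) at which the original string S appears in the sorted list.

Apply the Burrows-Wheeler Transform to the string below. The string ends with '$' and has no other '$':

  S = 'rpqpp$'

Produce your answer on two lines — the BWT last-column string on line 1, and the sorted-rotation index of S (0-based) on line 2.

All 6 rotations (rotation i = S[i:]+S[:i]):
  rot[0] = rpqpp$
  rot[1] = pqpp$r
  rot[2] = qpp$rp
  rot[3] = pp$rpq
  rot[4] = p$rpqp
  rot[5] = $rpqpp
Sorted (with $ < everything):
  sorted[0] = $rpqpp  (last char: 'p')
  sorted[1] = p$rpqp  (last char: 'p')
  sorted[2] = pp$rpq  (last char: 'q')
  sorted[3] = pqpp$r  (last char: 'r')
  sorted[4] = qpp$rp  (last char: 'p')
  sorted[5] = rpqpp$  (last char: '$')
Last column: ppqrp$
Original string S is at sorted index 5

Answer: ppqrp$
5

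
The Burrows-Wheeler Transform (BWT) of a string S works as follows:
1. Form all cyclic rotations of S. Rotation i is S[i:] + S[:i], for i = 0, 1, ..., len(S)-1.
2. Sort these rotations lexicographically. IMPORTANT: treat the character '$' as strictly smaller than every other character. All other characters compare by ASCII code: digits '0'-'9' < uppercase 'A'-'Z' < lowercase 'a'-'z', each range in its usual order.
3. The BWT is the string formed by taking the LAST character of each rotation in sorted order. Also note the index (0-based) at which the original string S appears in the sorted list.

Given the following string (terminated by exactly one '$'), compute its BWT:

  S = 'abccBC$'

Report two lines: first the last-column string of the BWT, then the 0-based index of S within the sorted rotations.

All 7 rotations (rotation i = S[i:]+S[:i]):
  rot[0] = abccBC$
  rot[1] = bccBC$a
  rot[2] = ccBC$ab
  rot[3] = cBC$abc
  rot[4] = BC$abcc
  rot[5] = C$abccB
  rot[6] = $abccBC
Sorted (with $ < everything):
  sorted[0] = $abccBC  (last char: 'C')
  sorted[1] = BC$abcc  (last char: 'c')
  sorted[2] = C$abccB  (last char: 'B')
  sorted[3] = abccBC$  (last char: '$')
  sorted[4] = bccBC$a  (last char: 'a')
  sorted[5] = cBC$abc  (last char: 'c')
  sorted[6] = ccBC$ab  (last char: 'b')
Last column: CcB$acb
Original string S is at sorted index 3

Answer: CcB$acb
3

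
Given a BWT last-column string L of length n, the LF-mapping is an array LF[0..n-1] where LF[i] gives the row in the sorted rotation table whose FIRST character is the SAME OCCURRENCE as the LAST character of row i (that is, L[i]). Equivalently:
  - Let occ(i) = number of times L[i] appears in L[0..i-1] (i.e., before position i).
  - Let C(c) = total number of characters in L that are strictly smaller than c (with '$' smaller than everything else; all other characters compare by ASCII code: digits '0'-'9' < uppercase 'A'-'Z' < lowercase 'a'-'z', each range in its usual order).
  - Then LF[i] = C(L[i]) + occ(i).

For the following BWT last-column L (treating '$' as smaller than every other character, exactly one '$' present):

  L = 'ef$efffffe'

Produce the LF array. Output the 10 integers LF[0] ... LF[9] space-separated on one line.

Answer: 1 4 0 2 5 6 7 8 9 3

Derivation:
Char counts: '$':1, 'e':3, 'f':6
C (first-col start): C('$')=0, C('e')=1, C('f')=4
L[0]='e': occ=0, LF[0]=C('e')+0=1+0=1
L[1]='f': occ=0, LF[1]=C('f')+0=4+0=4
L[2]='$': occ=0, LF[2]=C('$')+0=0+0=0
L[3]='e': occ=1, LF[3]=C('e')+1=1+1=2
L[4]='f': occ=1, LF[4]=C('f')+1=4+1=5
L[5]='f': occ=2, LF[5]=C('f')+2=4+2=6
L[6]='f': occ=3, LF[6]=C('f')+3=4+3=7
L[7]='f': occ=4, LF[7]=C('f')+4=4+4=8
L[8]='f': occ=5, LF[8]=C('f')+5=4+5=9
L[9]='e': occ=2, LF[9]=C('e')+2=1+2=3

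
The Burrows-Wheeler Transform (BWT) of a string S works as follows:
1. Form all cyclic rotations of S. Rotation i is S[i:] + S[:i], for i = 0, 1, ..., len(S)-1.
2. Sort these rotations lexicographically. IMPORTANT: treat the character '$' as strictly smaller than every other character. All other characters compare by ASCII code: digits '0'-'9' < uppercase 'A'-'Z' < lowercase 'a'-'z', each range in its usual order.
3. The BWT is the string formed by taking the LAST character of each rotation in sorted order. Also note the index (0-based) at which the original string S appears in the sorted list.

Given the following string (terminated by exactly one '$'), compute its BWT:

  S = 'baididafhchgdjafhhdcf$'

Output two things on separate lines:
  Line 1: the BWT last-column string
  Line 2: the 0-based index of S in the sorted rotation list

Answer: fdjb$dhihigcaahfhcfdad
4

Derivation:
All 22 rotations (rotation i = S[i:]+S[:i]):
  rot[0] = baididafhchgdjafhhdcf$
  rot[1] = aididafhchgdjafhhdcf$b
  rot[2] = ididafhchgdjafhhdcf$ba
  rot[3] = didafhchgdjafhhdcf$bai
  rot[4] = idafhchgdjafhhdcf$baid
  rot[5] = dafhchgdjafhhdcf$baidi
  rot[6] = afhchgdjafhhdcf$baidid
  rot[7] = fhchgdjafhhdcf$baidida
  rot[8] = hchgdjafhhdcf$baididaf
  rot[9] = chgdjafhhdcf$baididafh
  rot[10] = hgdjafhhdcf$baididafhc
  rot[11] = gdjafhhdcf$baididafhch
  rot[12] = djafhhdcf$baididafhchg
  rot[13] = jafhhdcf$baididafhchgd
  rot[14] = afhhdcf$baididafhchgdj
  rot[15] = fhhdcf$baididafhchgdja
  rot[16] = hhdcf$baididafhchgdjaf
  rot[17] = hdcf$baididafhchgdjafh
  rot[18] = dcf$baididafhchgdjafhh
  rot[19] = cf$baididafhchgdjafhhd
  rot[20] = f$baididafhchgdjafhhdc
  rot[21] = $baididafhchgdjafhhdcf
Sorted (with $ < everything):
  sorted[0] = $baididafhchgdjafhhdcf  (last char: 'f')
  sorted[1] = afhchgdjafhhdcf$baidid  (last char: 'd')
  sorted[2] = afhhdcf$baididafhchgdj  (last char: 'j')
  sorted[3] = aididafhchgdjafhhdcf$b  (last char: 'b')
  sorted[4] = baididafhchgdjafhhdcf$  (last char: '$')
  sorted[5] = cf$baididafhchgdjafhhd  (last char: 'd')
  sorted[6] = chgdjafhhdcf$baididafh  (last char: 'h')
  sorted[7] = dafhchgdjafhhdcf$baidi  (last char: 'i')
  sorted[8] = dcf$baididafhchgdjafhh  (last char: 'h')
  sorted[9] = didafhchgdjafhhdcf$bai  (last char: 'i')
  sorted[10] = djafhhdcf$baididafhchg  (last char: 'g')
  sorted[11] = f$baididafhchgdjafhhdc  (last char: 'c')
  sorted[12] = fhchgdjafhhdcf$baidida  (last char: 'a')
  sorted[13] = fhhdcf$baididafhchgdja  (last char: 'a')
  sorted[14] = gdjafhhdcf$baididafhch  (last char: 'h')
  sorted[15] = hchgdjafhhdcf$baididaf  (last char: 'f')
  sorted[16] = hdcf$baididafhchgdjafh  (last char: 'h')
  sorted[17] = hgdjafhhdcf$baididafhc  (last char: 'c')
  sorted[18] = hhdcf$baididafhchgdjaf  (last char: 'f')
  sorted[19] = idafhchgdjafhhdcf$baid  (last char: 'd')
  sorted[20] = ididafhchgdjafhhdcf$ba  (last char: 'a')
  sorted[21] = jafhhdcf$baididafhchgd  (last char: 'd')
Last column: fdjb$dhihigcaahfhcfdad
Original string S is at sorted index 4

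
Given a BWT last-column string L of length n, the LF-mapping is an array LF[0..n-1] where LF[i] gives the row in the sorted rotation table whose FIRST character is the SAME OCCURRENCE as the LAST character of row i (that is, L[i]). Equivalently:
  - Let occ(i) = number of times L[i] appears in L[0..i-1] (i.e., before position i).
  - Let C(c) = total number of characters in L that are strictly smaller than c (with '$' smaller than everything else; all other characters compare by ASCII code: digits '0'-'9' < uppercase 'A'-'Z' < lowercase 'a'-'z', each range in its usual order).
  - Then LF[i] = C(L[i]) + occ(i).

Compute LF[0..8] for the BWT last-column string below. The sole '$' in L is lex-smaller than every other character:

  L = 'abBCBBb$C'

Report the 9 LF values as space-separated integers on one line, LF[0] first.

Answer: 6 7 1 4 2 3 8 0 5

Derivation:
Char counts: '$':1, 'B':3, 'C':2, 'a':1, 'b':2
C (first-col start): C('$')=0, C('B')=1, C('C')=4, C('a')=6, C('b')=7
L[0]='a': occ=0, LF[0]=C('a')+0=6+0=6
L[1]='b': occ=0, LF[1]=C('b')+0=7+0=7
L[2]='B': occ=0, LF[2]=C('B')+0=1+0=1
L[3]='C': occ=0, LF[3]=C('C')+0=4+0=4
L[4]='B': occ=1, LF[4]=C('B')+1=1+1=2
L[5]='B': occ=2, LF[5]=C('B')+2=1+2=3
L[6]='b': occ=1, LF[6]=C('b')+1=7+1=8
L[7]='$': occ=0, LF[7]=C('$')+0=0+0=0
L[8]='C': occ=1, LF[8]=C('C')+1=4+1=5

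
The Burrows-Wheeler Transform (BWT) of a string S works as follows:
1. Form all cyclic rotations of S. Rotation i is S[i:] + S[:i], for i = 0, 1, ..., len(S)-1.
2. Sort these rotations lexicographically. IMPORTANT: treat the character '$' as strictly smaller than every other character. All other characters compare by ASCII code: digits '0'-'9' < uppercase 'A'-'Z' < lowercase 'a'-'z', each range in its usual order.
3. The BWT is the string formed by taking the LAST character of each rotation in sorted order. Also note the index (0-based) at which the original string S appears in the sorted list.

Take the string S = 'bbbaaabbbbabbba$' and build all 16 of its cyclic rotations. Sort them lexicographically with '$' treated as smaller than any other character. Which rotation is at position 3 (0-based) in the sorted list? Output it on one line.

Answer: aabbbbabbba$bbba

Derivation:
All 16 rotations (rotation i = S[i:]+S[:i]):
  rot[0] = bbbaaabbbbabbba$
  rot[1] = bbaaabbbbabbba$b
  rot[2] = baaabbbbabbba$bb
  rot[3] = aaabbbbabbba$bbb
  rot[4] = aabbbbabbba$bbba
  rot[5] = abbbbabbba$bbbaa
  rot[6] = bbbbabbba$bbbaaa
  rot[7] = bbbabbba$bbbaaab
  rot[8] = bbabbba$bbbaaabb
  rot[9] = babbba$bbbaaabbb
  rot[10] = abbba$bbbaaabbbb
  rot[11] = bbba$bbbaaabbbba
  rot[12] = bba$bbbaaabbbbab
  rot[13] = ba$bbbaaabbbbabb
  rot[14] = a$bbbaaabbbbabbb
  rot[15] = $bbbaaabbbbabbba
Sorted (with $ < everything):
  sorted[0] = $bbbaaabbbbabbba
  sorted[1] = a$bbbaaabbbbabbb
  sorted[2] = aaabbbbabbba$bbb
  sorted[3] = aabbbbabbba$bbba
  sorted[4] = abbba$bbbaaabbbb
  sorted[5] = abbbbabbba$bbbaa
  sorted[6] = ba$bbbaaabbbbabb
  sorted[7] = baaabbbbabbba$bb
  sorted[8] = babbba$bbbaaabbb
  sorted[9] = bba$bbbaaabbbbab
  sorted[10] = bbaaabbbbabbba$b
  sorted[11] = bbabbba$bbbaaabb
  sorted[12] = bbba$bbbaaabbbba
  sorted[13] = bbbaaabbbbabbba$
  sorted[14] = bbbabbba$bbbaaab
  sorted[15] = bbbbabbba$bbbaaa
sorted[3] = aabbbbabbba$bbba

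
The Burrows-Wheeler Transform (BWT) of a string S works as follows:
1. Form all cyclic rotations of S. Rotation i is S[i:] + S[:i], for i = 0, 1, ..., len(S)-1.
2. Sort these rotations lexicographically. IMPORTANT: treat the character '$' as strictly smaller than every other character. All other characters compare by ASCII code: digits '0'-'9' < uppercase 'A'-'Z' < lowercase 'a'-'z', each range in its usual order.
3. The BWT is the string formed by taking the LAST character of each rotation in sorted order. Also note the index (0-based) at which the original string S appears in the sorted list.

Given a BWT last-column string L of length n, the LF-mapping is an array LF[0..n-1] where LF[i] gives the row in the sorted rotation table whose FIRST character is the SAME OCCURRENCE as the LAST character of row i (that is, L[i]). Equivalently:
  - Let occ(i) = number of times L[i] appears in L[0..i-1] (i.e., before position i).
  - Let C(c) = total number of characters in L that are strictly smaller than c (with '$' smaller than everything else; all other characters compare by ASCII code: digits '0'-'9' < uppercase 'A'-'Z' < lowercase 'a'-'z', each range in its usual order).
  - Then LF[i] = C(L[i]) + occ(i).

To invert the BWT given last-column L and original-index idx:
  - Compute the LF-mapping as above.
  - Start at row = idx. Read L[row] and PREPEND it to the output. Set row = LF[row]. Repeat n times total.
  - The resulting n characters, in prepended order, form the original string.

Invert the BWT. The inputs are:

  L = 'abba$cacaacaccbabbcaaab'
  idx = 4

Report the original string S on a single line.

LF mapping: 1 11 12 2 0 17 3 18 4 5 19 6 20 21 13 7 14 15 22 8 9 10 16
Walk LF starting at row 4, prepending L[row]:
  step 1: row=4, L[4]='$', prepend. Next row=LF[4]=0
  step 2: row=0, L[0]='a', prepend. Next row=LF[0]=1
  step 3: row=1, L[1]='b', prepend. Next row=LF[1]=11
  step 4: row=11, L[11]='a', prepend. Next row=LF[11]=6
  step 5: row=6, L[6]='a', prepend. Next row=LF[6]=3
  step 6: row=3, L[3]='a', prepend. Next row=LF[3]=2
  step 7: row=2, L[2]='b', prepend. Next row=LF[2]=12
  step 8: row=12, L[12]='c', prepend. Next row=LF[12]=20
  step 9: row=20, L[20]='a', prepend. Next row=LF[20]=9
  step 10: row=9, L[9]='a', prepend. Next row=LF[9]=5
  step 11: row=5, L[5]='c', prepend. Next row=LF[5]=17
  step 12: row=17, L[17]='b', prepend. Next row=LF[17]=15
  step 13: row=15, L[15]='a', prepend. Next row=LF[15]=7
  step 14: row=7, L[7]='c', prepend. Next row=LF[7]=18
  step 15: row=18, L[18]='c', prepend. Next row=LF[18]=22
  step 16: row=22, L[22]='b', prepend. Next row=LF[22]=16
  step 17: row=16, L[16]='b', prepend. Next row=LF[16]=14
  step 18: row=14, L[14]='b', prepend. Next row=LF[14]=13
  step 19: row=13, L[13]='c', prepend. Next row=LF[13]=21
  step 20: row=21, L[21]='a', prepend. Next row=LF[21]=10
  step 21: row=10, L[10]='c', prepend. Next row=LF[10]=19
  step 22: row=19, L[19]='a', prepend. Next row=LF[19]=8
  step 23: row=8, L[8]='a', prepend. Next row=LF[8]=4
Reversed output: aacacbbbccabcaacbaaaba$

Answer: aacacbbbccabcaacbaaaba$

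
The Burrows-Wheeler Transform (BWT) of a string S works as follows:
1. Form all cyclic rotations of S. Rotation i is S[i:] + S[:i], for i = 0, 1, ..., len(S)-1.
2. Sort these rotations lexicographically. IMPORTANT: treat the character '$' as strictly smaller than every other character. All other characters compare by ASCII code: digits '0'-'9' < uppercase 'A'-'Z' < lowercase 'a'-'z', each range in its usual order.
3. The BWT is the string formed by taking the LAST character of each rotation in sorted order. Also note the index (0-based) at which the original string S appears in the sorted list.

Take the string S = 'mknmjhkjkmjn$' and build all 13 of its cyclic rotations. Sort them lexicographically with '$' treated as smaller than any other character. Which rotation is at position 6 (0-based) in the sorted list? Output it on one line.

Answer: kmjn$mknmjhkj

Derivation:
All 13 rotations (rotation i = S[i:]+S[:i]):
  rot[0] = mknmjhkjkmjn$
  rot[1] = knmjhkjkmjn$m
  rot[2] = nmjhkjkmjn$mk
  rot[3] = mjhkjkmjn$mkn
  rot[4] = jhkjkmjn$mknm
  rot[5] = hkjkmjn$mknmj
  rot[6] = kjkmjn$mknmjh
  rot[7] = jkmjn$mknmjhk
  rot[8] = kmjn$mknmjhkj
  rot[9] = mjn$mknmjhkjk
  rot[10] = jn$mknmjhkjkm
  rot[11] = n$mknmjhkjkmj
  rot[12] = $mknmjhkjkmjn
Sorted (with $ < everything):
  sorted[0] = $mknmjhkjkmjn
  sorted[1] = hkjkmjn$mknmj
  sorted[2] = jhkjkmjn$mknm
  sorted[3] = jkmjn$mknmjhk
  sorted[4] = jn$mknmjhkjkm
  sorted[5] = kjkmjn$mknmjh
  sorted[6] = kmjn$mknmjhkj
  sorted[7] = knmjhkjkmjn$m
  sorted[8] = mjhkjkmjn$mkn
  sorted[9] = mjn$mknmjhkjk
  sorted[10] = mknmjhkjkmjn$
  sorted[11] = n$mknmjhkjkmj
  sorted[12] = nmjhkjkmjn$mk
sorted[6] = kmjn$mknmjhkj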